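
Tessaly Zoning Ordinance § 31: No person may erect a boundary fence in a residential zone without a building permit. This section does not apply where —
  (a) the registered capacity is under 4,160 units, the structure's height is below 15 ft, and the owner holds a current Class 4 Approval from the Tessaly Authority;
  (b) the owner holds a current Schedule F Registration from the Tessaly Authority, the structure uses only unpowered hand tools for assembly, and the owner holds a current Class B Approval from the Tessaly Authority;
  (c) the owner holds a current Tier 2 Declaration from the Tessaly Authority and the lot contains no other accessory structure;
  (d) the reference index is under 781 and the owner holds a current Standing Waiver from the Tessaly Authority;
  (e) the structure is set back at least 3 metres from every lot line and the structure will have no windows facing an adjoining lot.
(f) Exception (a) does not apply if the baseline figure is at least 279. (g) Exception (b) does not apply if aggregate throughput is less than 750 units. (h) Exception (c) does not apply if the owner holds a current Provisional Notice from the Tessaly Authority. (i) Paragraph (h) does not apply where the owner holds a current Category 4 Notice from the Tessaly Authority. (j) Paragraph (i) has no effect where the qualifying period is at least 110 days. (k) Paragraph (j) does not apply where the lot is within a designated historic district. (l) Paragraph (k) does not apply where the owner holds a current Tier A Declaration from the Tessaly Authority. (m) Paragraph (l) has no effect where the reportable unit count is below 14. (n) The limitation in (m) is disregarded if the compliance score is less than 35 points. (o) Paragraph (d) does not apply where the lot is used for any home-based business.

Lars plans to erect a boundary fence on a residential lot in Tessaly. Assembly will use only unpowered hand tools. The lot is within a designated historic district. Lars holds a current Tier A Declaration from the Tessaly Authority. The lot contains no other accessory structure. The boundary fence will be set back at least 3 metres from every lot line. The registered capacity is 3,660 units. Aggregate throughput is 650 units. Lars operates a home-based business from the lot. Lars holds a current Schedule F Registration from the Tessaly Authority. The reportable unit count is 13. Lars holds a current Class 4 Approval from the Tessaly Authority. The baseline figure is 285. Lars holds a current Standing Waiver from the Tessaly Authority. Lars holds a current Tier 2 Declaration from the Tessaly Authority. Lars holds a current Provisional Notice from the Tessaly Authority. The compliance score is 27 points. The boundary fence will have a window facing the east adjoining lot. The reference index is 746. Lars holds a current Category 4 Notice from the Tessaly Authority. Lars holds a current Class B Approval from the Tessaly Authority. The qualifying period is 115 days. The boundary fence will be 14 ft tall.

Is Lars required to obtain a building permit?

Exception (a) is satisfied on its face — the registered capacity is 3,660 units, under the 4,160 units limit; the structure's height is 14 ft, below the 15 ft limit; a current Class 4 Approval is held. However, paragraph (f) must be considered: (f) operates against (a): the baseline figure is 285, meeting the 279 threshold. (a) is therefore removed.
Exception (b)'s conditions are all satisfied: a current Schedule F Registration is held; assembly uses only hand tools; a current Class B Approval is held. But: (g) is triggered — aggregate throughput is 650 units, less than the 750 units limit. So (b) is unavailable.
Exception (c) is satisfied on its face — a current Tier 2 Declaration is held; the lot has no other accessory structure. But applying paragraphs (h)–(n): (h) operates against (c): a current Provisional Notice is held. (i) would limit (h) — a current Category 4 Notice is held — but (j) sets (i) aside: (j) is engaged — the qualifying period is 115 days, meeting the 110 days threshold. (k) operates (the lot is in a historic district), but is overridden by (l): (l) operates — a current Tier A Declaration is held. (m) would limit (l) — the reportable unit count is 13, below the 14 limit — but (n) sets (m) aside: (n) operates — the compliance score is 27 points, less than the 35 points limit. (c) is therefore removed.
Exception (d): the reference index is 746, under the 781 limit; a current Standing Waiver is held — every condition holds. But: (o) applies — a home-based business operates on the lot. (d) is therefore removed.
Exception (e) fails — a window faces an adjoining lot.
None of the exceptions is available; § 31 applies in full.

Yes — Lars must obtain a building permit.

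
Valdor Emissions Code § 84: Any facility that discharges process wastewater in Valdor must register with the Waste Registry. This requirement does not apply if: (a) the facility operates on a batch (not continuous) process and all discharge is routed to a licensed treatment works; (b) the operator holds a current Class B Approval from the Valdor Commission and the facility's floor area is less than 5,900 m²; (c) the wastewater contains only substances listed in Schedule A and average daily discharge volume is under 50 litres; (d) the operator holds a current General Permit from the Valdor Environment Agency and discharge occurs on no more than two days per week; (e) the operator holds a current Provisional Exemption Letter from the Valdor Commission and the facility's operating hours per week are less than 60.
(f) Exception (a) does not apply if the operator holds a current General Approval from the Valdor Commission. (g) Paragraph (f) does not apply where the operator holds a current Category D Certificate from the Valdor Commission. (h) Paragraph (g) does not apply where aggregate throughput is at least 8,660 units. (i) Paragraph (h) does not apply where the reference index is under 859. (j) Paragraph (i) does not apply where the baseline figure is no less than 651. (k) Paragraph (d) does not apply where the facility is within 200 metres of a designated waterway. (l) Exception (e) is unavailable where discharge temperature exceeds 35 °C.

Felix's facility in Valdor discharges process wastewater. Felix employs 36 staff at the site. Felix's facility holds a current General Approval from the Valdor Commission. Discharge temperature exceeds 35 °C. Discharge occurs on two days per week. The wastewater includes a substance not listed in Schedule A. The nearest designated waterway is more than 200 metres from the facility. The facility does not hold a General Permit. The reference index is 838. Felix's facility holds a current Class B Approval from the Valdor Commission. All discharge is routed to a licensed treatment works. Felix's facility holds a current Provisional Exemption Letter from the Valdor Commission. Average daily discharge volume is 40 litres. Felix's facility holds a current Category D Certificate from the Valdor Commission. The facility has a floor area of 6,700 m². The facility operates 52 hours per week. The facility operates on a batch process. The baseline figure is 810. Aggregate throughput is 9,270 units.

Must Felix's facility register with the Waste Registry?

Exception (a)'s conditions are all satisfied: the facility operates on a batch process; discharge is routed to a licensed treatment works. However, paragraphs (f)–(j) must be considered: (f) operates against (a): a current General Approval is held. (g) is engaged (a current Category D Certificate is held), but is displaced by (h): (h) is engaged — aggregate throughput is 9,270 units, meeting the 8,660 units threshold. (i) would limit (h) — the reference index is 838, under the 859 limit — but (j) sets (i) aside: (j) operates against (i): the baseline figure is 810, meeting the 651 threshold. So (a) is unavailable.
Exception (b) fails — the facility's floor area is 6,700 m², not less than 5,900 m².
Exception (c) requires that the wastewater contains only substances listed in Schedule A; but the wastewater includes a non-Schedule-A substance, so (c) is unavailable.
Exception (d) fails — no General Permit is held.
All of (e)'s requirements are met (a current Provisional Exemption Letter is held; the facility's operating hours per week are 52, less than the 60 limit). But applying paragraph (l): (l) operates against (e): discharge temperature exceeds 35 °C. So (e) is unavailable.
No exception displaces § 84.

Yes — Felix's facility must register with the Waste Registry.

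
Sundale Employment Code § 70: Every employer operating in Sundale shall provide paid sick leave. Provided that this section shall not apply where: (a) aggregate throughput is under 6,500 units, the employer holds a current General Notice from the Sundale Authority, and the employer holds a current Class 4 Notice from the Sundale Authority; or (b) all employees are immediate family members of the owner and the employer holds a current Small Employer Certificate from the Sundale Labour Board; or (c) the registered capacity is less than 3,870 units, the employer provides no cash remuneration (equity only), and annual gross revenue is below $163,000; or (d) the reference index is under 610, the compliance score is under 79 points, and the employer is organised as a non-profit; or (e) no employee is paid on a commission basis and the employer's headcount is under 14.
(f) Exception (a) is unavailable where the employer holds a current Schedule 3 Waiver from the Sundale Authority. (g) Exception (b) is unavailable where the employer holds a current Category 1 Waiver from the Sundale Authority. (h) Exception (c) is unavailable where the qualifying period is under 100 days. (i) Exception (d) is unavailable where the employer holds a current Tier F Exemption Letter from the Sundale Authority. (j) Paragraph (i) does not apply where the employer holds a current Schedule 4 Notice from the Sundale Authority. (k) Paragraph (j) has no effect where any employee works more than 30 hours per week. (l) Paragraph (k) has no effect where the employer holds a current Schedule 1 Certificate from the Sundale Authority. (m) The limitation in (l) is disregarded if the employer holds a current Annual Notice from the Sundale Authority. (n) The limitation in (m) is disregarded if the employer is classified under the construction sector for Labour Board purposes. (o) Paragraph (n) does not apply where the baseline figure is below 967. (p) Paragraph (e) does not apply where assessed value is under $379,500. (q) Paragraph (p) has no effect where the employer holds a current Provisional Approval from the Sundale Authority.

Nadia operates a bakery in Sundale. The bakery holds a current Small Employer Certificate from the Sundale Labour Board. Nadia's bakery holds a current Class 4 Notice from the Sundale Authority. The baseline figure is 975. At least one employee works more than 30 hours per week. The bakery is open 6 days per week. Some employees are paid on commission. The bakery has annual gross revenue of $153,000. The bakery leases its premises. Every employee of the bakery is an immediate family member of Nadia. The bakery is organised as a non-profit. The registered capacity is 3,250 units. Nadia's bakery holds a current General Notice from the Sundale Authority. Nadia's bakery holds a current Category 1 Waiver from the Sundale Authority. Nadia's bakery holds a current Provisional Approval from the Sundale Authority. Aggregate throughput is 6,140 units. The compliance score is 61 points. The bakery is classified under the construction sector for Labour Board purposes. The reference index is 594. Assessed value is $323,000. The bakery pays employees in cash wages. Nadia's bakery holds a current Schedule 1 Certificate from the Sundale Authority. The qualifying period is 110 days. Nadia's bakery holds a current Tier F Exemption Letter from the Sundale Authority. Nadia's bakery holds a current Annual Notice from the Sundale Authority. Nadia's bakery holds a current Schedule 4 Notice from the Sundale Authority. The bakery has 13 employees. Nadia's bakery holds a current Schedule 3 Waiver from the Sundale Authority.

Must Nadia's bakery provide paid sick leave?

Exception (a): aggregate throughput is 6,140 units, under the 6,500 units limit; a current General Notice is held; a current Class 4 Notice is held — every condition holds. However, paragraph (f) must be considered: (f) is triggered — a current Schedule 3 Waiver is held. So (a) is unavailable.
Exception (b) is satisfied on its face — every employee is an immediate family member; a current Small Employer Certificate is held. But applying paragraph (g): (g) operates against (b): a current Category 1 Waiver is held. Exception (b) does not apply.
Exception (c) does not apply: employees are paid cash wages.
Exception (d)'s conditions are all satisfied: the reference index is 594, under the 610 limit; the compliance score is 61 points, under the 79 points limit; the employer is a non-profit. Applying paragraphs (i)–(o): (i) would limit (d) — a current Tier F Exemption Letter is held — but (j) sets (i) aside: (j) operates against (i): a current Schedule 4 Notice is held. (k) would limit (j) — at least one employee exceeds 30 hours/week — but (l) sets (k) aside: (l) is engaged — a current Schedule 1 Certificate is held. (m) applies (a current Annual Notice is held), but yields to (n): (n) operates — the bakery is classified under the construction sector. (o), which would lift (n), is inapplicable — the baseline figure is 975, not below 967. (d) remains available.
Exception (e) requires that no employee is paid on a commission basis; but some employees are paid on commission, so (e) is unavailable.

No — exception (d) applies; Nadia's bakery is not required to provide paid sick leave.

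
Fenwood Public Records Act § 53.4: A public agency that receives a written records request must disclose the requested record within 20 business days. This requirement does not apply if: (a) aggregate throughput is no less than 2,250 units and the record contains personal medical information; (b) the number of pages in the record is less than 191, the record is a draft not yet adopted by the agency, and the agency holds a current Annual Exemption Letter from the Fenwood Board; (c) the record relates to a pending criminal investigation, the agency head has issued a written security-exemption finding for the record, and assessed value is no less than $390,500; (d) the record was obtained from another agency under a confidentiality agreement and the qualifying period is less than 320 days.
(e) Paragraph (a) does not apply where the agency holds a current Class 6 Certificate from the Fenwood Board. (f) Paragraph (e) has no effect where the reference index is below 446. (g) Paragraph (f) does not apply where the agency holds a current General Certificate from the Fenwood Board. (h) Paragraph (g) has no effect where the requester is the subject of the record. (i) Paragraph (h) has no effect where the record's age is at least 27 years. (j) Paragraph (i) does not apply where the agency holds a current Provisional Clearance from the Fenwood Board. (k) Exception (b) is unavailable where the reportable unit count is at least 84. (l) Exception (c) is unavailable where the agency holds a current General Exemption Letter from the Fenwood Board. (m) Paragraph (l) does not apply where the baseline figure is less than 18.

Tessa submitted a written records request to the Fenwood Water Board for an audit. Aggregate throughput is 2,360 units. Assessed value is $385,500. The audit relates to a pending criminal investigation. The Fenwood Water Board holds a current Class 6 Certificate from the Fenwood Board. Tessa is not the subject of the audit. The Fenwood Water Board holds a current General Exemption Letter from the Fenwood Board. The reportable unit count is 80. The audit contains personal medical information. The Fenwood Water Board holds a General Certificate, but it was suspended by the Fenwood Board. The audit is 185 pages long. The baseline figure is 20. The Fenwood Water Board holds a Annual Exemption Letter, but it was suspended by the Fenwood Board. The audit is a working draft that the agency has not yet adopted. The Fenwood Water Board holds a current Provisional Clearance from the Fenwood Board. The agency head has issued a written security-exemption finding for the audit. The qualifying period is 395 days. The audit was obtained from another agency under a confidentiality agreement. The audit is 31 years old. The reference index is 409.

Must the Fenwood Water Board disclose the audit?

No — exception (a) applies; the Fenwood Water Board is not required to disclose the audit.

Exception (a) is satisfied on its face — aggregate throughput is 2,360 units, meeting the 2,250 units threshold; the audit contains personal medical information. Applying paragraphs (e)–(j): (e) applies (a current Class 6 Certificate is held), but is itself disapplied by (f): (f) operates against (e): the reference index is 409, below the 446 limit. (g) is not triggered (the General Certificate is not current), so (f) stands. (a) remains available.
Exception (b) requires that the agency holds a current Annual Exemption Letter from the Fenwood Board; but no current Annual Exemption Letter is held, so (b) is unavailable.
Exception (c) fails — assessed value is $385,500, short of $390,500.
Exception (d) fails — the qualifying period is 395 days, not less than 320 days.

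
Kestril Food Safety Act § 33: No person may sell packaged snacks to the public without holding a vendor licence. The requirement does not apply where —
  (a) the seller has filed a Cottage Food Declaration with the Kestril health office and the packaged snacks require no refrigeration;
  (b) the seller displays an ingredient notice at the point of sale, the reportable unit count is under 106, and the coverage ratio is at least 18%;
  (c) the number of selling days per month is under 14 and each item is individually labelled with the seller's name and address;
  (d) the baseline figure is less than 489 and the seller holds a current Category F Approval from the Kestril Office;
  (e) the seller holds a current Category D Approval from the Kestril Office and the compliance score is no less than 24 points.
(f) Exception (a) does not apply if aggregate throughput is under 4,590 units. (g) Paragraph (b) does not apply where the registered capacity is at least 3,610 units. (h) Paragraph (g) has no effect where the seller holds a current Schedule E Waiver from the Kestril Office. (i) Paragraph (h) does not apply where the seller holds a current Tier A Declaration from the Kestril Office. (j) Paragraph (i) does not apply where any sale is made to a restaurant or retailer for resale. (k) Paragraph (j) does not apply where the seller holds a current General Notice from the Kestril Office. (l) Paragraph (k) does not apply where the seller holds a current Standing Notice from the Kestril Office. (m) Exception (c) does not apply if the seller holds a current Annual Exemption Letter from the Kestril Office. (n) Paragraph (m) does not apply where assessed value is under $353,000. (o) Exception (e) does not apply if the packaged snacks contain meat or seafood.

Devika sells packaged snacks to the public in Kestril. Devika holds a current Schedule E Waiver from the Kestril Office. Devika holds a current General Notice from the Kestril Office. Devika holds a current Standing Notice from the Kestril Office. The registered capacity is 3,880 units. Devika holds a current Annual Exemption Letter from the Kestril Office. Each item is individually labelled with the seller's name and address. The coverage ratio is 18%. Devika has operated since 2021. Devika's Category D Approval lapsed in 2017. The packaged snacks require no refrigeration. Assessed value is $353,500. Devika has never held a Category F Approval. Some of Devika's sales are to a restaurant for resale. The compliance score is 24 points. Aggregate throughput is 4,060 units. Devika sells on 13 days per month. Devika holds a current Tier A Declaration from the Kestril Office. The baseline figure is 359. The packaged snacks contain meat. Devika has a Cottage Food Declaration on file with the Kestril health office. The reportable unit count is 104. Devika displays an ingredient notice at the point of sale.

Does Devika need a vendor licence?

Exception (a)'s conditions are all satisfied: a Cottage Food Declaration is on file; the packaged snacks are shelf-stable. Turning to paragraph (f): (f) is triggered — aggregate throughput is 4,060 units, under the 4,590 units limit. Exception (a) does not apply.
All of (b)'s requirements are met (an ingredient notice is displayed; the reportable unit count is 104, under the 106 limit; the coverage ratio is 18%, meeting the 18% threshold). Applying paragraphs (g)–(l): (g) operates (the registered capacity is 3,880 units, meeting the 3,610 units threshold), but is overridden by (h): (h) operates against (g): a current Schedule E Waiver is held. (i) is engaged (a current Tier A Declaration is held), but is displaced by (j): (j) operates — some sales are to a restaurant for resale. (k) would limit (j) — a current General Notice is held — but (l) sets (k) aside: (l) operates against (k): a current Standing Notice is held. (b) remains available.
Exception (c): the number of selling days per month is 13, under the 14 limit; items are individually labelled — every condition holds. But applying paragraphs (m)–(n): (m) operates against (c): a current Annual Exemption Letter is held. (n), which would lift (m), does not operate here — assessed value is $353,500, not under $353,000. (c) is therefore removed.
Exception (d) fails — there is no Category F Approval in force.
Exception (e) does not apply: no current Category D Approval is held.

No — exception (b) applies; Devika is not required to hold a vendor licence.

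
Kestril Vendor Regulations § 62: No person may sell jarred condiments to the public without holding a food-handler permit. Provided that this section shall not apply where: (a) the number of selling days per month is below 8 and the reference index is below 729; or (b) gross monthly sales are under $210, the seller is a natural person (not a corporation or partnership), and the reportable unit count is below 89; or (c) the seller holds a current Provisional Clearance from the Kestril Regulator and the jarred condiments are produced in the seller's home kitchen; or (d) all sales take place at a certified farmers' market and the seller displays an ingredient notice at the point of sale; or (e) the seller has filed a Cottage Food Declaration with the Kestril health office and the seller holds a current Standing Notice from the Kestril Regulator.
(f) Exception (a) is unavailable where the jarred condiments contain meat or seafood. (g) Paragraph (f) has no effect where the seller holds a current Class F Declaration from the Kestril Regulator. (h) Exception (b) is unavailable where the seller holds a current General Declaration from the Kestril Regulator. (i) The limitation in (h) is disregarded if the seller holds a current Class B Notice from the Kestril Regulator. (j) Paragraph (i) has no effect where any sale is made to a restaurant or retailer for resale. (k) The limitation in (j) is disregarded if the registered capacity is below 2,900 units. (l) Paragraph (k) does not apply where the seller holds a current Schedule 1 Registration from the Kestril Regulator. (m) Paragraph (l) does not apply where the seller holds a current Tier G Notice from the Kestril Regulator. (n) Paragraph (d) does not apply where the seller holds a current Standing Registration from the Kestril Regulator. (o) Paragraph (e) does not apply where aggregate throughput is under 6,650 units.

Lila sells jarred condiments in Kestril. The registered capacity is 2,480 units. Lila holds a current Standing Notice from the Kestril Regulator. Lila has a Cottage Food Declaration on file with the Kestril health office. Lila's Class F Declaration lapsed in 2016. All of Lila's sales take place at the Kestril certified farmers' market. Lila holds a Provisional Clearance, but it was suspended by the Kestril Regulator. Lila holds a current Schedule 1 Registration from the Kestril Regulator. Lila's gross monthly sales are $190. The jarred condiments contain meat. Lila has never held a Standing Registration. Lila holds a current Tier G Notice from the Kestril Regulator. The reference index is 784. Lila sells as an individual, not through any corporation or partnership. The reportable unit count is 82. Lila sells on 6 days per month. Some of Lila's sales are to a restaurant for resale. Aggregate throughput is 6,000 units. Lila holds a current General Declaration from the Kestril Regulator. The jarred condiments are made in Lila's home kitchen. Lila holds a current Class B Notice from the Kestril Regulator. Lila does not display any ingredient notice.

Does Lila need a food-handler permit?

Exception (a) does not apply: the reference index is 784, not below 729.
Exception (b) is satisfied on its face — gross monthly sales are $190, under the $210 limit; the seller is a natural person; the reportable unit count is 82, below the 89 limit. Considering the limiting provisions: (h) would limit (b) — a current General Declaration is held — but (i) sets (h) aside: (i) operates against (h): a current Class B Notice is held. (j) would limit (i) — some sales are to a restaurant for resale — but (k) sets (j) aside: (k) is triggered — the registered capacity is 2,480 units, below the 2,900 units limit. (l) would limit (k) — a current Schedule 1 Registration is held — but (m) sets (l) aside: (m) operates — a current Tier G Notice is held. (b) remains available.
Exception (c) does not apply: no current Provisional Clearance is held.
Exception (d) does not apply: no ingredient notice is displayed.
Exception (e): a Cottage Food Declaration is on file; a current Standing Notice is held — every condition holds. But applying paragraph (o): (o) operates against (e): aggregate throughput is 6,000 units, under the 6,650 units limit. (e) is therefore removed.

No — exception (b) applies; Lila is not required to hold a food-handler permit.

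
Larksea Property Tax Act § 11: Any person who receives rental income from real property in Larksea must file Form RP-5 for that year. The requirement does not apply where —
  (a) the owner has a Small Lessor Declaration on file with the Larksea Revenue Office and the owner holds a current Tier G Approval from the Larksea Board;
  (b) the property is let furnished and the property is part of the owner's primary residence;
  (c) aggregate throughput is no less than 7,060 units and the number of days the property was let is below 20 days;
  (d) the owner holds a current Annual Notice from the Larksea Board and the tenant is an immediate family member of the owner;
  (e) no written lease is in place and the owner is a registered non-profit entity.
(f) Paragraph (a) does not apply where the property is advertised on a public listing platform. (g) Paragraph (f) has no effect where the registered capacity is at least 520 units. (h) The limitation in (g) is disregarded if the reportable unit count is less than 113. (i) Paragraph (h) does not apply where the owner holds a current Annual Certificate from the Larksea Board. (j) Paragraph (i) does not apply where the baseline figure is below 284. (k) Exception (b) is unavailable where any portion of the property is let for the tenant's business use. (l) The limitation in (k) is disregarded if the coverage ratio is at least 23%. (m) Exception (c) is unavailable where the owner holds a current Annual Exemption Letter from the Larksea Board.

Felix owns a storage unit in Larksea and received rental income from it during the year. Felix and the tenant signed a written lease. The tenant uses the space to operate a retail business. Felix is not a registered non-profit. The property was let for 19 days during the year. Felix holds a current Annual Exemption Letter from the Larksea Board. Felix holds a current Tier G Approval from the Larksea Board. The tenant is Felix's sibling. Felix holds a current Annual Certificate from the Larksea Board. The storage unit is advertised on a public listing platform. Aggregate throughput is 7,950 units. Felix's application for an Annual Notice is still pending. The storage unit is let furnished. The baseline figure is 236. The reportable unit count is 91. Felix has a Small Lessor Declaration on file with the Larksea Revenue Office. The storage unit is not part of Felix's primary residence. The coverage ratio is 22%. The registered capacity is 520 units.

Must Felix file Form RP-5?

Exception (a): a Small Lessor Declaration is on file; a current Tier G Approval is held — every condition holds. But applying paragraphs (f)–(j): (f) operates against (a): the property is publicly advertised. (g) would limit (f) — the registered capacity is 520 units, meeting the 520 units threshold — but (h) sets (g) aside: (h) operates against (g): the reportable unit count is 91, less than the 113 limit. (i) would limit (h) — a current Annual Certificate is held — but (j) sets (i) aside: (j) applies — the baseline figure is 236, below the 284 limit. So (a) is unavailable.
Exception (b) requires that the property is part of the owner's primary residence; but the storage unit is not part of the primary residence, so (b) is unavailable.
Exception (c) is satisfied on its face — aggregate throughput is 7,950 units, meeting the 7,060 units threshold; the number of days the property was let is 19 days, below the 20 days limit. But: (m) operates against (c): a current Annual Exemption Letter is held. (c) is therefore removed.
Exception (d) requires that the owner holds a current Annual Notice from the Larksea Board; but the Annual Notice is not current, so (d) is unavailable.
Exception (e) fails — a written lease is in place.
No exception displaces § 11.

Yes — Felix must file Form RP-5.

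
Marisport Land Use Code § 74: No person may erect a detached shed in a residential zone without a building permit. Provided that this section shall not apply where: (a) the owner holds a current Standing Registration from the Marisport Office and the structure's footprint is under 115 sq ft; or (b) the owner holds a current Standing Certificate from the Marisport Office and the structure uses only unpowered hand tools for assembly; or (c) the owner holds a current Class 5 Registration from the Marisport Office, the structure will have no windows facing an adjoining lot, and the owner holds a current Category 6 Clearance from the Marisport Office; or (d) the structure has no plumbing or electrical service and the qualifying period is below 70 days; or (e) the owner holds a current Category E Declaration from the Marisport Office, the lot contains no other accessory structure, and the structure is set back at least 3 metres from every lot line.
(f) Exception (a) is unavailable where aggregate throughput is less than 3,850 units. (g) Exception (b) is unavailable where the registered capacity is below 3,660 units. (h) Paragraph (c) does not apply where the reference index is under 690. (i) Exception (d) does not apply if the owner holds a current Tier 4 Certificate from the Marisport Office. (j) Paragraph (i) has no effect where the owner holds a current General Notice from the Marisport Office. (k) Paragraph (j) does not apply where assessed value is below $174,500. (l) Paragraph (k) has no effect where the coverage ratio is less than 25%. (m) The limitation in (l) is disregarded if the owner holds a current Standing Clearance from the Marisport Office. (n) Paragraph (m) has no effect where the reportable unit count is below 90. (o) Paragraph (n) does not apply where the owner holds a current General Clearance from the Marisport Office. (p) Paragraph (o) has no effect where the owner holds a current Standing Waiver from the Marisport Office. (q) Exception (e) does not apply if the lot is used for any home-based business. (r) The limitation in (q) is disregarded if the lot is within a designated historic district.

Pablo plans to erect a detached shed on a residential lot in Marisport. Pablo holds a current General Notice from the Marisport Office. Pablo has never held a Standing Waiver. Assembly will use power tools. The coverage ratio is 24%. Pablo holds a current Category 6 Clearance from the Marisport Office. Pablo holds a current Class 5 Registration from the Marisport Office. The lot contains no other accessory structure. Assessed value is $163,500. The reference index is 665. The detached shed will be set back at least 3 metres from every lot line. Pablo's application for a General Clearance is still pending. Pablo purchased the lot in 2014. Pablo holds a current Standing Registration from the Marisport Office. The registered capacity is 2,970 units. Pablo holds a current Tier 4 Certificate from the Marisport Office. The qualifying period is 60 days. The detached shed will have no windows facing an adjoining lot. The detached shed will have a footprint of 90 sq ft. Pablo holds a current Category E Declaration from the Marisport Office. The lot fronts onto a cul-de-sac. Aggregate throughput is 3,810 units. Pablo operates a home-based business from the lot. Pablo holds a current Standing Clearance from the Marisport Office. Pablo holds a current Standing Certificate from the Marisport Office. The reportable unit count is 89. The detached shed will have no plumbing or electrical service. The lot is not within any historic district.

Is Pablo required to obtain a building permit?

No — exception (d) applies; Pablo does not need a building permit.

Exception (a): a current Standing Registration is held; the structure's footprint is 90 sq ft, under the 115 sq ft limit — every condition holds. However, paragraph (f) must be considered: (f) is engaged — aggregate throughput is 3,810 units, less than the 3,850 units limit. (a) is therefore removed.
Exception (b) requires that the structure uses only unpowered hand tools for assembly; but assembly uses power tools, so (b) is unavailable.
Exception (c): a current Class 5 Registration is held; no windows face an adjoining lot; a current Category 6 Clearance is held — every condition holds. But: (h) is triggered — the reference index is 665, under the 690 limit. (c) is therefore removed.
Exception (d) is satisfied on its face — there is no plumbing or electrical service; the qualifying period is 60 days, below the 70 days limit. Applying paragraphs (i)–(p): (i) would limit (d) — a current Tier 4 Certificate is held — but (j) sets (i) aside: (j) operates — a current General Notice is held. (k) would limit (j) — assessed value is $163,500, below the $174,500 limit — but (l) sets (k) aside: (l) operates against (k): the coverage ratio is 24%, less than the 25% limit. (m) is triggered (a current Standing Clearance is held), but is set aside by (n): (n) operates against (m): the reportable unit count is 89, below the 90 limit. (o) does not operate here (there is no General Clearance in force), so (n) stands. Exception (d) stands.
Exception (e) is satisfied on its face — a current Category E Declaration is held; the lot has no other accessory structure; the setback is at least 3 m on every side. However, paragraphs (q)–(r) must be considered: (q) operates — a home-based business operates on the lot. (r) is not triggered (the lot is not in a historic district), so (q) stands. (e) is therefore removed.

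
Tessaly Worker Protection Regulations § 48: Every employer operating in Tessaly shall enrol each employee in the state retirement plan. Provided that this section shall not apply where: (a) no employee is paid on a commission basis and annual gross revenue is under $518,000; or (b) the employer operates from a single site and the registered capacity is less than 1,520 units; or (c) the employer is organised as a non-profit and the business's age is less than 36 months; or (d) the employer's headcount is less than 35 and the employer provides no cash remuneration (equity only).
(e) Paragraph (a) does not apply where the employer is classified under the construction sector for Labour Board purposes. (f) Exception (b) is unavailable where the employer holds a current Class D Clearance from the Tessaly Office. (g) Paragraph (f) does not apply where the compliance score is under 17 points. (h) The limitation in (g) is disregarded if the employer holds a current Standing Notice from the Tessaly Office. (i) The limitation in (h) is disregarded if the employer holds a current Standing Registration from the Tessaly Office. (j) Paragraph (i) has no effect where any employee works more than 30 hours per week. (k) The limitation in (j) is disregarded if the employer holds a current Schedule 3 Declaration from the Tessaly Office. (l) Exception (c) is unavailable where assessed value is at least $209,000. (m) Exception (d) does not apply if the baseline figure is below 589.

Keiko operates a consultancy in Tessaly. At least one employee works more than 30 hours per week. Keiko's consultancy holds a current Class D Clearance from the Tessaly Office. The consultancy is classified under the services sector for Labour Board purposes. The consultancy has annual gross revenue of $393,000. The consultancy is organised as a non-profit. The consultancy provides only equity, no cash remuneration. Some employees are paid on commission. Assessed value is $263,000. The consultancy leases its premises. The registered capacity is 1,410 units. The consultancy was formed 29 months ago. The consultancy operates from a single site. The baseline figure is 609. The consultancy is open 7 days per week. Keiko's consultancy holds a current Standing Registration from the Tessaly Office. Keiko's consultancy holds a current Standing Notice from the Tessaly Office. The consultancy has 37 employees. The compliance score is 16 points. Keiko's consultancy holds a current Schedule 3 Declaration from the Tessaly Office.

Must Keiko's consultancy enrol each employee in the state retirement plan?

Exception (a) does not apply: some employees are paid on commission.
Exception (b) is satisfied on its face — the employer operates from a single site; the registered capacity is 1,410 units, less than the 1,520 units limit. Considering the limiting provisions: (f) would limit (b) — a current Class D Clearance is held — but (g) sets (f) aside: (g) operates against (f): the compliance score is 16 points, under the 17 points limit. (h) is engaged (a current Standing Notice is held), but is set aside by (i): (i) operates against (h): a current Standing Registration is held. (j) would limit (i) — at least one employee exceeds 30 hours/week — but (k) sets (j) aside: (k) applies — a current Schedule 3 Declaration is held. Exception (b) stands.
Exception (c) is satisfied on its face — the employer is a non-profit; the business's age is 29 months, less than the 36 months limit. But applying paragraph (l): (l) operates — assessed value is $263,000, meeting the $209,000 threshold. So (c) is unavailable.
Exception (d) fails — the employer's headcount is 37, not less than 35.

No — exception (b) applies; Keiko's consultancy is not required to enrol each employee in the state retirement plan.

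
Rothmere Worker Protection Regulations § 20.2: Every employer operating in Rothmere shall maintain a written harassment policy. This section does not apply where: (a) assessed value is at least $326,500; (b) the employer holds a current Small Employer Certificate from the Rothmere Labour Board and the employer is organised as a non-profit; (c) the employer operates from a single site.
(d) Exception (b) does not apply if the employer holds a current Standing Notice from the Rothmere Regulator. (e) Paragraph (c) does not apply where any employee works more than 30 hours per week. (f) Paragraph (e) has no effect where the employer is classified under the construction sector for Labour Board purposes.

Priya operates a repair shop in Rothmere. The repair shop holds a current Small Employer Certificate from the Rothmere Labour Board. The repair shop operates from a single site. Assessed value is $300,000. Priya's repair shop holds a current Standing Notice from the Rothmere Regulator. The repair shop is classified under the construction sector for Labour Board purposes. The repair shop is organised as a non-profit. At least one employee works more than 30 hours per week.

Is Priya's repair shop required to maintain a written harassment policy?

Exception (a) fails — assessed value is $300,000, short of $326,500.
All of (b)'s requirements are met (a current Small Employer Certificate is held; the employer is a non-profit). However, paragraph (d) must be considered: (d) operates against (b): a current Standing Notice is held. So (b) is unavailable.
Exception (c) is satisfied on its face — the employer operates from a single site. As to paragraphs (e)–(f): (e) is triggered (at least one employee exceeds 30 hours/week), but yields to (f): (f) is engaged — the repair shop is classified under the construction sector. So (c) applies.

No — exception (c) applies; Priya's repair shop is not required to maintain a written harassment policy.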